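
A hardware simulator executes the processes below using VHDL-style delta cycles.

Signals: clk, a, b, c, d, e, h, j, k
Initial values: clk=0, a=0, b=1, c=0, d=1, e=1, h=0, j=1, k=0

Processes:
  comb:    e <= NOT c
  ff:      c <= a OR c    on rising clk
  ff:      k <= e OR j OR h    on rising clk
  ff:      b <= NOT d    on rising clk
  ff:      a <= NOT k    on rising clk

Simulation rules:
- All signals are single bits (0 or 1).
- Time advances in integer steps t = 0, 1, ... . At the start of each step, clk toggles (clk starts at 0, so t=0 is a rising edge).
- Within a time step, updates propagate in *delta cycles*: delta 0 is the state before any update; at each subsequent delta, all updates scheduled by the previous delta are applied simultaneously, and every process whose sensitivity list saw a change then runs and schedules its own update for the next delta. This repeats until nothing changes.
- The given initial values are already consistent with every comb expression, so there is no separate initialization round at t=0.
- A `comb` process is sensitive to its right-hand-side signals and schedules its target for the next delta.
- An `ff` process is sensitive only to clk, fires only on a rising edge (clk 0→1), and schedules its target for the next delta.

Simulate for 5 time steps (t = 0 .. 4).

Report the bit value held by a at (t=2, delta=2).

0

[bits: e,clk,a,b,j,h,d,k,c]
t=0: Δ0=100110100 Δ1=110110100 Δ2=111010110 | 2Δ
t=1: Δ0=111010110 Δ1=101010110 | 1Δ
t=2: Δ0=101010110 Δ1=111010110 Δ2=110010111 Δ3=010010111 | 3Δ
t=3: Δ0=010010111 Δ1=000010111 | 1Δ
t=4: Δ0=000010111 Δ1=010010111 | 1Δ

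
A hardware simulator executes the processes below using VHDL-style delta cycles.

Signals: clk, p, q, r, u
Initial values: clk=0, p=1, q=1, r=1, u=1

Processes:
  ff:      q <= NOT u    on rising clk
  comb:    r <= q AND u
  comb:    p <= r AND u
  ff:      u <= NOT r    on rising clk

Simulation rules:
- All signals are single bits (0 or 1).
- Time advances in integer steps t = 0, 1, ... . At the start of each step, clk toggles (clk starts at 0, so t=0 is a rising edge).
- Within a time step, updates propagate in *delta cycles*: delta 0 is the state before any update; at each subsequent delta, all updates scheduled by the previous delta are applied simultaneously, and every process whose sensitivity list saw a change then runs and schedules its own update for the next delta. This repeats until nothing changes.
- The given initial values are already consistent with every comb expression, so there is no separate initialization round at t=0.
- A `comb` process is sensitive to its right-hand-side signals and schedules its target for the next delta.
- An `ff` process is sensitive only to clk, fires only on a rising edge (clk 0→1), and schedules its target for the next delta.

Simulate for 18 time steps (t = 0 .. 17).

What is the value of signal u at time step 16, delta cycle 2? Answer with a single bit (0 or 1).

0

[bits: clk,q,u,p,r]
t=0: Δ0=01111 Δ1=11111 Δ2=10011 Δ3=10000 | 3Δ
t=1: Δ0=10000 Δ1=00000 | 1Δ
t=2: Δ0=00000 Δ1=10000 Δ2=11100 Δ3=11101 Δ4=11111 | 4Δ
t=3: Δ0=11111 Δ1=01111 | 1Δ
t=4: Δ0=01111 Δ1=11111 Δ2=10011 Δ3=10000 | 3Δ
t=5: Δ0=10000 Δ1=00000 | 1Δ
t=6: Δ0=00000 Δ1=10000 Δ2=11100 Δ3=11101 Δ4=11111 | 4Δ
t=7: Δ0=11111 Δ1=01111 | 1Δ
t=8: Δ0=01111 Δ1=11111 Δ2=10011 Δ3=10000 | 3Δ
t=9: Δ0=10000 Δ1=00000 | 1Δ
t=10: Δ0=00000 Δ1=10000 Δ2=11100 Δ3=11101 Δ4=11111 | 4Δ
t=11: Δ0=11111 Δ1=01111 | 1Δ
t=12: Δ0=01111 Δ1=11111 Δ2=10011 Δ3=10000 | 3Δ
t=13: Δ0=10000 Δ1=00000 | 1Δ
t=14: Δ0=00000 Δ1=10000 Δ2=11100 Δ3=11101 Δ4=11111 | 4Δ
t=15: Δ0=11111 Δ1=01111 | 1Δ
t=16: Δ0=01111 Δ1=11111 Δ2=10011 Δ3=10000 | 3Δ
t=17: Δ0=10000 Δ1=00000 | 1Δ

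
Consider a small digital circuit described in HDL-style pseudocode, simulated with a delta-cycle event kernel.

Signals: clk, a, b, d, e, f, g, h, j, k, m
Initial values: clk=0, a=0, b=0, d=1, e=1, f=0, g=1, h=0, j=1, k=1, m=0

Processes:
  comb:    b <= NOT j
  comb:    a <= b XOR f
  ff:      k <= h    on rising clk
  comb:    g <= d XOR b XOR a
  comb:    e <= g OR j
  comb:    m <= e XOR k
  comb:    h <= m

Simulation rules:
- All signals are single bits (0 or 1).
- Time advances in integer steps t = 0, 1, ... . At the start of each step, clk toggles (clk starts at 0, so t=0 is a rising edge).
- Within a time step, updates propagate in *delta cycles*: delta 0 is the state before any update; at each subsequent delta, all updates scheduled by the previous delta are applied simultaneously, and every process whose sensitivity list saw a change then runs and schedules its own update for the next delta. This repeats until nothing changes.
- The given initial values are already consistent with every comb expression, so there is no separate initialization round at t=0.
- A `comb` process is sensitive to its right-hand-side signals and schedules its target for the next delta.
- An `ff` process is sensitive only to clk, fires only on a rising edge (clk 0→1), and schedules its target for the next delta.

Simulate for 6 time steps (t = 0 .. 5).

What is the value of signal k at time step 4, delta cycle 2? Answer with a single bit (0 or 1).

t=0 Δ0: j=1 h=0 d=1 e=1 clk=0 b=0 f=0 k=1 a=0 g=1 m=0
  Δ1: clk:0→1
  Δ2: k:1→0
  Δ3: m:0→1
  Δ4: h:0→1
  (4Δ to stable)
t=1 Δ0: j=1 h=1 d=1 e=1 clk=1 b=0 f=0 k=0 a=0 g=1 m=1
  Δ1: clk:1→0
  (1Δ to stable)
t=2 Δ0: j=1 h=1 d=1 e=1 clk=0 b=0 f=0 k=0 a=0 g=1 m=1
  Δ1: clk:0→1
  Δ2: k:0→1
  Δ3: m:1→0
  Δ4: h:1→0
  (4Δ to stable)
t=3 Δ0: j=1 h=0 d=1 e=1 clk=1 b=0 f=0 k=1 a=0 g=1 m=0
  Δ1: clk:1→0
  (1Δ to stable)
t=4 Δ0: j=1 h=0 d=1 e=1 clk=0 b=0 f=0 k=1 a=0 g=1 m=0
  Δ1: clk:0→1
  Δ2: k:1→0
  Δ3: m:0→1
  Δ4: h:0→1
  (4Δ to stable)
t=5 Δ0: j=1 h=1 d=1 e=1 clk=1 b=0 f=0 k=0 a=0 g=1 m=1
  Δ1: clk:1→0
  (1Δ to stable)

0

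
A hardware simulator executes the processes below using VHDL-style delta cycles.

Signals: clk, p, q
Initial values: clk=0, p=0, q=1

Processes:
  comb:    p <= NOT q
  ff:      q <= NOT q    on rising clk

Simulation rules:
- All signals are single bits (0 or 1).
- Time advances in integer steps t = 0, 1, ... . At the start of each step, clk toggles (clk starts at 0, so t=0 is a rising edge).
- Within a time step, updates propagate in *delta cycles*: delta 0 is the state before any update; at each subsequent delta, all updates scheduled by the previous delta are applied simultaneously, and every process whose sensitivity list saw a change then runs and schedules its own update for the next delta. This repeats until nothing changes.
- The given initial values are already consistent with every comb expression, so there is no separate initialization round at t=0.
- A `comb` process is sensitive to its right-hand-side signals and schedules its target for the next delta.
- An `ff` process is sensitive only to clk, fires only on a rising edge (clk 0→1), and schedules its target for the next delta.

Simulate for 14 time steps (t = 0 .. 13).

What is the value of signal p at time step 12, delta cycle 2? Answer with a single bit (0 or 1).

0

t=0 Δ0: clk=0 q=1 p=0
  Δ1: clk:0→1
  Δ2: q:1→0
  Δ3: p:0→1
  (3Δ to stable)
t=1 Δ0: clk=1 q=0 p=1
  Δ1: clk:1→0
  (1Δ to stable)
t=2 Δ0: clk=0 q=0 p=1
  Δ1: clk:0→1
  Δ2: q:0→1
  Δ3: p:1→0
  (3Δ to stable)
t=3 Δ0: clk=1 q=1 p=0
  Δ1: clk:1→0
  (1Δ to stable)
t=4 Δ0: clk=0 q=1 p=0
  Δ1: clk:0→1
  Δ2: q:1→0
  Δ3: p:0→1
  (3Δ to stable)
t=5 Δ0: clk=1 q=0 p=1
  Δ1: clk:1→0
  (1Δ to stable)
t=6 Δ0: clk=0 q=0 p=1
  Δ1: clk:0→1
  Δ2: q:0→1
  Δ3: p:1→0
  (3Δ to stable)
t=7 Δ0: clk=1 q=1 p=0
  Δ1: clk:1→0
  (1Δ to stable)
t=8 Δ0: clk=0 q=1 p=0
  Δ1: clk:0→1
  Δ2: q:1→0
  Δ3: p:0→1
  (3Δ to stable)
t=9 Δ0: clk=1 q=0 p=1
  Δ1: clk:1→0
  (1Δ to stable)
t=10 Δ0: clk=0 q=0 p=1
  Δ1: clk:0→1
  Δ2: q:0→1
  Δ3: p:1→0
  (3Δ to stable)
t=11 Δ0: clk=1 q=1 p=0
  Δ1: clk:1→0
  (1Δ to stable)
t=12 Δ0: clk=0 q=1 p=0
  Δ1: clk:0→1
  Δ2: q:1→0
  Δ3: p:0→1
  (3Δ to stable)
t=13 Δ0: clk=1 q=0 p=1
  Δ1: clk:1→0
  (1Δ to stable)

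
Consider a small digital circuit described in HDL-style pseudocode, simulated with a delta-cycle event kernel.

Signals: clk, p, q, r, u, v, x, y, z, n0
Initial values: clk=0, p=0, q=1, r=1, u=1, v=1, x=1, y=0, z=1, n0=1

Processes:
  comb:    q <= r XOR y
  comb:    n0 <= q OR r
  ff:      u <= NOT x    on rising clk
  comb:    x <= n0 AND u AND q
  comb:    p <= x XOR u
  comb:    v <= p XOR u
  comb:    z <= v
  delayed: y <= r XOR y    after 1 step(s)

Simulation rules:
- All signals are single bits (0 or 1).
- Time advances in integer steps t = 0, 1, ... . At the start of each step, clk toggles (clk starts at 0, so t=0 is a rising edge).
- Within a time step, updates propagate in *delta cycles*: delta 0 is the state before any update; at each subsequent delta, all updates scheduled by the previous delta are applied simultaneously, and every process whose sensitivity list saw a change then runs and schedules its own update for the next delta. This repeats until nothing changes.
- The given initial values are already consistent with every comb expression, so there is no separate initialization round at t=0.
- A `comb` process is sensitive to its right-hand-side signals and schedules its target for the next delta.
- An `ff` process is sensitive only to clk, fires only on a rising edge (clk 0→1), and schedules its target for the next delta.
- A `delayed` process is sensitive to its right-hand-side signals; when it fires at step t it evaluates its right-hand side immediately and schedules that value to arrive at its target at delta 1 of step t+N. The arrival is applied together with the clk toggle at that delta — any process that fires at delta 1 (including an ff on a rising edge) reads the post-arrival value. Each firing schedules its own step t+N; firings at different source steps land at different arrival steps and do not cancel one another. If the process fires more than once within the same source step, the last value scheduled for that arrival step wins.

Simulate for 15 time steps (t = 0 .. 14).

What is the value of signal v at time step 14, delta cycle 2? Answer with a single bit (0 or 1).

0

[bits: u,clk,z,y,p,r,q,x,v,n0]
t=0: Δ0=1010011111 Δ1=1110011111 Δ2=0110011111 Δ3=0110111001 Δ4=0100011011 Δ5=0110011001 Δ6=0100011001 | 6Δ
t=1: Δ0=0100011001 Δ1=0000011001 | 1Δ
t=2: Δ0=0000011001 Δ1=0100011001 Δ2=1100011001 Δ3=1100111111 Δ4=1110011101 Δ5=1100011111 Δ6=1110011111 | 6Δ
t=3: Δ0=1110011111 Δ1=1010011111 | 1Δ
t=4: Δ0=1010011111 Δ1=1110011111 Δ2=0110011111 Δ3=0110111001 Δ4=0100011011 Δ5=0110011001 Δ6=0100011001 | 6Δ
t=5: Δ0=0100011001 Δ1=0000011001 | 1Δ
t=6: Δ0=0000011001 Δ1=0100011001 Δ2=1100011001 Δ3=1100111111 Δ4=1110011101 Δ5=1100011111 Δ6=1110011111 | 6Δ
t=7: Δ0=1110011111 Δ1=1010011111 | 1Δ
t=8: Δ0=1010011111 Δ1=1110011111 Δ2=0110011111 Δ3=0110111001 Δ4=0100011011 Δ5=0110011001 Δ6=0100011001 | 6Δ
t=9: Δ0=0100011001 Δ1=0000011001 | 1Δ
t=10: Δ0=0000011001 Δ1=0100011001 Δ2=1100011001 Δ3=1100111111 Δ4=1110011101 Δ5=1100011111 Δ6=1110011111 | 6Δ
t=11: Δ0=1110011111 Δ1=1010011111 | 1Δ
t=12: Δ0=1010011111 Δ1=1110011111 Δ2=0110011111 Δ3=0110111001 Δ4=0100011011 Δ5=0110011001 Δ6=0100011001 | 6Δ
t=13: Δ0=0100011001 Δ1=0000011001 | 1Δ
t=14: Δ0=0000011001 Δ1=0100011001 Δ2=1100011001 Δ3=1100111111 Δ4=1110011101 Δ5=1100011111 Δ6=1110011111 | 6Δ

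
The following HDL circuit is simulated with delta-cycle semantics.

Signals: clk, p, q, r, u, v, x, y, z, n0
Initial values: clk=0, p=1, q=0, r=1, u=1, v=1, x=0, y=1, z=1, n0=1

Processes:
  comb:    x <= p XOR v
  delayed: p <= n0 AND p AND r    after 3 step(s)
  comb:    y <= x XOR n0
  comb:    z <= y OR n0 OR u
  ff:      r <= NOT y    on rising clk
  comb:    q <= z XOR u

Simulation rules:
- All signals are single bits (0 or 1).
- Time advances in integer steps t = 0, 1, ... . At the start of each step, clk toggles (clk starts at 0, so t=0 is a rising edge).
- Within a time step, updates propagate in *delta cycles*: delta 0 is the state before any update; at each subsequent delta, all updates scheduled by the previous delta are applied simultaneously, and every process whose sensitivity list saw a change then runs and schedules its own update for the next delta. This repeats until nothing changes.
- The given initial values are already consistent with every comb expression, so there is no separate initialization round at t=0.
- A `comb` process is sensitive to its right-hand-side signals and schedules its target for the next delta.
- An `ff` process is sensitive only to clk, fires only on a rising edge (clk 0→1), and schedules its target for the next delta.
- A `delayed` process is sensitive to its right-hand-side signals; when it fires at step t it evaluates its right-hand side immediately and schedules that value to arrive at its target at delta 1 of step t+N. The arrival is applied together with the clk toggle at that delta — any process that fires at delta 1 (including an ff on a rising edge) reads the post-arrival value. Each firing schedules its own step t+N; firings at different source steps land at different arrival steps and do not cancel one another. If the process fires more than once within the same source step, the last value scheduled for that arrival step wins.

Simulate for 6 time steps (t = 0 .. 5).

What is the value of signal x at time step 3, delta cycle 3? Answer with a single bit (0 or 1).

1

t0.Δ0 p=1 v=1 y=1 x=0 u=1 z=1 n0=1 r=1 q=0 clk=0
t0.Δ1 p=1 v=1 y=1 x=0 u=1 z=1 n0=1 r=1 q=0 clk=1
t0.Δ2 p=1 v=1 y=1 x=0 u=1 z=1 n0=1 r=0 q=0 clk=1
t1.Δ0 p=1 v=1 y=1 x=0 u=1 z=1 n0=1 r=0 q=0 clk=1
t1.Δ1 p=1 v=1 y=1 x=0 u=1 z=1 n0=1 r=0 q=0 clk=0
t2.Δ0 p=1 v=1 y=1 x=0 u=1 z=1 n0=1 r=0 q=0 clk=0
t2.Δ1 p=1 v=1 y=1 x=0 u=1 z=1 n0=1 r=0 q=0 clk=1
t3.Δ0 p=1 v=1 y=1 x=0 u=1 z=1 n0=1 r=0 q=0 clk=1
t3.Δ1 p=0 v=1 y=1 x=0 u=1 z=1 n0=1 r=0 q=0 clk=0
t3.Δ2 p=0 v=1 y=1 x=1 u=1 z=1 n0=1 r=0 q=0 clk=0
t3.Δ3 p=0 v=1 y=0 x=1 u=1 z=1 n0=1 r=0 q=0 clk=0
t4.Δ0 p=0 v=1 y=0 x=1 u=1 z=1 n0=1 r=0 q=0 clk=0
t4.Δ1 p=0 v=1 y=0 x=1 u=1 z=1 n0=1 r=0 q=0 clk=1
t4.Δ2 p=0 v=1 y=0 x=1 u=1 z=1 n0=1 r=1 q=0 clk=1
t5.Δ0 p=0 v=1 y=0 x=1 u=1 z=1 n0=1 r=1 q=0 clk=1
t5.Δ1 p=0 v=1 y=0 x=1 u=1 z=1 n0=1 r=1 q=0 clk=0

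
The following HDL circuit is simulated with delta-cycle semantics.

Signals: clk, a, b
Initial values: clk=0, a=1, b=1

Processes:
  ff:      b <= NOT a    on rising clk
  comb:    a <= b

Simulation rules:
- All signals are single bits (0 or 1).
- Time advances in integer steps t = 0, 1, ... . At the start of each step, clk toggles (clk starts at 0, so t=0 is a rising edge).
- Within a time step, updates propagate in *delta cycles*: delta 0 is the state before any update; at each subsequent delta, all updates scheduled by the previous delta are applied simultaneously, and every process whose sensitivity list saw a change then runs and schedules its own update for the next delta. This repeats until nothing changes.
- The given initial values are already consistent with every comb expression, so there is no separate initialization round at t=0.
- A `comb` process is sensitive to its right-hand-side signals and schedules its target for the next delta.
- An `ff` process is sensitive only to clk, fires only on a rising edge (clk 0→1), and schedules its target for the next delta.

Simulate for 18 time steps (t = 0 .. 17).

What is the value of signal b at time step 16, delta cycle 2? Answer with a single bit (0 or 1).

t0.Δ0 clk=0 a=1 b=1
t0.Δ1 clk=1 a=1 b=1
t0.Δ2 clk=1 a=1 b=0
t0.Δ3 clk=1 a=0 b=0
t1.Δ0 clk=1 a=0 b=0
t1.Δ1 clk=0 a=0 b=0
t2.Δ0 clk=0 a=0 b=0
t2.Δ1 clk=1 a=0 b=0
t2.Δ2 clk=1 a=0 b=1
t2.Δ3 clk=1 a=1 b=1
t3.Δ0 clk=1 a=1 b=1
t3.Δ1 clk=0 a=1 b=1
t4.Δ0 clk=0 a=1 b=1
t4.Δ1 clk=1 a=1 b=1
t4.Δ2 clk=1 a=1 b=0
t4.Δ3 clk=1 a=0 b=0
t5.Δ0 clk=1 a=0 b=0
t5.Δ1 clk=0 a=0 b=0
t6.Δ0 clk=0 a=0 b=0
t6.Δ1 clk=1 a=0 b=0
t6.Δ2 clk=1 a=0 b=1
t6.Δ3 clk=1 a=1 b=1
t7.Δ0 clk=1 a=1 b=1
t7.Δ1 clk=0 a=1 b=1
t8.Δ0 clk=0 a=1 b=1
t8.Δ1 clk=1 a=1 b=1
t8.Δ2 clk=1 a=1 b=0
t8.Δ3 clk=1 a=0 b=0
t9.Δ0 clk=1 a=0 b=0
t9.Δ1 clk=0 a=0 b=0
t10.Δ0 clk=0 a=0 b=0
t10.Δ1 clk=1 a=0 b=0
t10.Δ2 clk=1 a=0 b=1
t10.Δ3 clk=1 a=1 b=1
t11.Δ0 clk=1 a=1 b=1
t11.Δ1 clk=0 a=1 b=1
t12.Δ0 clk=0 a=1 b=1
t12.Δ1 clk=1 a=1 b=1
t12.Δ2 clk=1 a=1 b=0
t12.Δ3 clk=1 a=0 b=0
t13.Δ0 clk=1 a=0 b=0
t13.Δ1 clk=0 a=0 b=0
t14.Δ0 clk=0 a=0 b=0
t14.Δ1 clk=1 a=0 b=0
t14.Δ2 clk=1 a=0 b=1
t14.Δ3 clk=1 a=1 b=1
t15.Δ0 clk=1 a=1 b=1
t15.Δ1 clk=0 a=1 b=1
t16.Δ0 clk=0 a=1 b=1
t16.Δ1 clk=1 a=1 b=1
t16.Δ2 clk=1 a=1 b=0
t16.Δ3 clk=1 a=0 b=0
t17.Δ0 clk=1 a=0 b=0
t17.Δ1 clk=0 a=0 b=0

0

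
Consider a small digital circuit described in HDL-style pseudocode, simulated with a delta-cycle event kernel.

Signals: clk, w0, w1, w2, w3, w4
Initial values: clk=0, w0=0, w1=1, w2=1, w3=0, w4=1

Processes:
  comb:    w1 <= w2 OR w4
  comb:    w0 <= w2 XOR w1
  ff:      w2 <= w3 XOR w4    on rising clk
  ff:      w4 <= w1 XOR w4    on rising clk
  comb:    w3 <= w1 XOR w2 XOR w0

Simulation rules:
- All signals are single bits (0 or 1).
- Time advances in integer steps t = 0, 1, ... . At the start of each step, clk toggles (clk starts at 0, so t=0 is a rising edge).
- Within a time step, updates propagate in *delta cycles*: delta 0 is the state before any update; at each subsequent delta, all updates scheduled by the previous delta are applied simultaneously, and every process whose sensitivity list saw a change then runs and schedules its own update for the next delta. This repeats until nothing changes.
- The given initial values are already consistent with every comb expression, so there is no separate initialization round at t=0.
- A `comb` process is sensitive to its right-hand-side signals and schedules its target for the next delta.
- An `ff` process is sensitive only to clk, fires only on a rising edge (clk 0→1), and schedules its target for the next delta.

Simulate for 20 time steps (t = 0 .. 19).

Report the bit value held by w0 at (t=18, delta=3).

t=0 Δ0: w1=1 w3=0 w4=1 clk=0 w0=0 w2=1
  Δ1: clk:0→1
  Δ2: w4:1→0
  (2Δ to stable)
t=1 Δ0: w1=1 w3=0 w4=0 clk=1 w0=0 w2=1
  Δ1: clk:1→0
  (1Δ to stable)
t=2 Δ0: w1=1 w3=0 w4=0 clk=0 w0=0 w2=1
  Δ1: clk:0→1
  Δ2: w4:0→1, w2:1→0
  Δ3: w3:0→1, w0:0→1
  Δ4: w3:1→0
  (4Δ to stable)
t=3 Δ0: w1=1 w3=0 w4=1 clk=1 w0=1 w2=0
  Δ1: clk:1→0
  (1Δ to stable)
t=4 Δ0: w1=1 w3=0 w4=1 clk=0 w0=1 w2=0
  Δ1: clk:0→1
  Δ2: w4:1→0, w2:0→1
  Δ3: w3:0→1, w0:1→0
  Δ4: w3:1→0
  (4Δ to stable)
t=5 Δ0: w1=1 w3=0 w4=0 clk=1 w0=0 w2=1
  Δ1: clk:1→0
  (1Δ to stable)
t=6 Δ0: w1=1 w3=0 w4=0 clk=0 w0=0 w2=1
  Δ1: clk:0→1
  Δ2: w4:0→1, w2:1→0
  Δ3: w3:0→1, w0:0→1
  Δ4: w3:1→0
  (4Δ to stable)
t=7 Δ0: w1=1 w3=0 w4=1 clk=1 w0=1 w2=0
  Δ1: clk:1→0
  (1Δ to stable)
t=8 Δ0: w1=1 w3=0 w4=1 clk=0 w0=1 w2=0
  Δ1: clk:0→1
  Δ2: w4:1→0, w2:0→1
  Δ3: w3:0→1, w0:1→0
  Δ4: w3:1→0
  (4Δ to stable)
t=9 Δ0: w1=1 w3=0 w4=0 clk=1 w0=0 w2=1
  Δ1: clk:1→0
  (1Δ to stable)
t=10 Δ0: w1=1 w3=0 w4=0 clk=0 w0=0 w2=1
  Δ1: clk:0→1
  Δ2: w4:0→1, w2:1→0
  Δ3: w3:0→1, w0:0→1
  Δ4: w3:1→0
  (4Δ to stable)
t=11 Δ0: w1=1 w3=0 w4=1 clk=1 w0=1 w2=0
  Δ1: clk:1→0
  (1Δ to stable)
t=12 Δ0: w1=1 w3=0 w4=1 clk=0 w0=1 w2=0
  Δ1: clk:0→1
  Δ2: w4:1→0, w2:0→1
  Δ3: w3:0→1, w0:1→0
  Δ4: w3:1→0
  (4Δ to stable)
t=13 Δ0: w1=1 w3=0 w4=0 clk=1 w0=0 w2=1
  Δ1: clk:1→0
  (1Δ to stable)
t=14 Δ0: w1=1 w3=0 w4=0 clk=0 w0=0 w2=1
  Δ1: clk:0→1
  Δ2: w4:0→1, w2:1→0
  Δ3: w3:0→1, w0:0→1
  Δ4: w3:1→0
  (4Δ to stable)
t=15 Δ0: w1=1 w3=0 w4=1 clk=1 w0=1 w2=0
  Δ1: clk:1→0
  (1Δ to stable)
t=16 Δ0: w1=1 w3=0 w4=1 clk=0 w0=1 w2=0
  Δ1: clk:0→1
  Δ2: w4:1→0, w2:0→1
  Δ3: w3:0→1, w0:1→0
  Δ4: w3:1→0
  (4Δ to stable)
t=17 Δ0: w1=1 w3=0 w4=0 clk=1 w0=0 w2=1
  Δ1: clk:1→0
  (1Δ to stable)
t=18 Δ0: w1=1 w3=0 w4=0 clk=0 w0=0 w2=1
  Δ1: clk:0→1
  Δ2: w4:0→1, w2:1→0
  Δ3: w3:0→1, w0:0→1
  Δ4: w3:1→0
  (4Δ to stable)
t=19 Δ0: w1=1 w3=0 w4=1 clk=1 w0=1 w2=0
  Δ1: clk:1→0
  (1Δ to stable)

1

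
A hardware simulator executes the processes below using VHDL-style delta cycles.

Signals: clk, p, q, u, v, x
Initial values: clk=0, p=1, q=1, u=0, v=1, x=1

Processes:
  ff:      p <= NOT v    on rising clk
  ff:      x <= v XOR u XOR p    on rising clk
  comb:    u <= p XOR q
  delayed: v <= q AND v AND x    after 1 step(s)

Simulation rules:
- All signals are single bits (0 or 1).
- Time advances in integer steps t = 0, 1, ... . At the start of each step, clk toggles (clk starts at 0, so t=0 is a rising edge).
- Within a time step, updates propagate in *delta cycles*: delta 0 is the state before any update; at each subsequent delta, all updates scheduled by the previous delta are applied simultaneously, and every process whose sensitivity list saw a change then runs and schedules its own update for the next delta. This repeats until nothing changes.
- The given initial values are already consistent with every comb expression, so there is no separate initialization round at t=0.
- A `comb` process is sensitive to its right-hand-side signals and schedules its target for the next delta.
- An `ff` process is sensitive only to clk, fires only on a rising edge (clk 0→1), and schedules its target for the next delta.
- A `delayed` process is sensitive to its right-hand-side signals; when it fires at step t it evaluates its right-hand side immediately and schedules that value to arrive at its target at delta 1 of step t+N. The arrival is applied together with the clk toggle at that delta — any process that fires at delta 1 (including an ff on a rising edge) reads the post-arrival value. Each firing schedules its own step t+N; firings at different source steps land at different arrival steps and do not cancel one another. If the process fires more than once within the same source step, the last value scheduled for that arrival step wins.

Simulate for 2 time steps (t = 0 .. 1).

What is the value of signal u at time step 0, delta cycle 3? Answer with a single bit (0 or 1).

t0.Δ0 clk=0 v=1 u=0 x=1 q=1 p=1
t0.Δ1 clk=1 v=1 u=0 x=1 q=1 p=1
t0.Δ2 clk=1 v=1 u=0 x=0 q=1 p=0
t0.Δ3 clk=1 v=1 u=1 x=0 q=1 p=0
t1.Δ0 clk=1 v=1 u=1 x=0 q=1 p=0
t1.Δ1 clk=0 v=0 u=1 x=0 q=1 p=0

1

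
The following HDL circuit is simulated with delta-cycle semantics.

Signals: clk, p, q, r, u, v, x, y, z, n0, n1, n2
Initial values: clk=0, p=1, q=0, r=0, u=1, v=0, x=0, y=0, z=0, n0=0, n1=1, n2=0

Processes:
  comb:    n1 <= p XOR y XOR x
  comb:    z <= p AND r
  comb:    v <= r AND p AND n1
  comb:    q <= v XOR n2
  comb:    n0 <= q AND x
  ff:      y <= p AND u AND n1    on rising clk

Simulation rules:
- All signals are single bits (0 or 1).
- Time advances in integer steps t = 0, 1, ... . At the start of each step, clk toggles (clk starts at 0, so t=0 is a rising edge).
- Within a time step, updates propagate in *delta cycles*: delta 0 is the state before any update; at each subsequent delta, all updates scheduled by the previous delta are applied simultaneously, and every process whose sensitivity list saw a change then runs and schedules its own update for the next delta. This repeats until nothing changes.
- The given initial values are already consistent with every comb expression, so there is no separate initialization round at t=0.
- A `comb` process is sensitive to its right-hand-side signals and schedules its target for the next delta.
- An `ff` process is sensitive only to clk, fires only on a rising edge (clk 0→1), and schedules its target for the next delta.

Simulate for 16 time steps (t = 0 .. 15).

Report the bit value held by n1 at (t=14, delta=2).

[bits: clk,y,n0,r,n2,z,n1,u,x,q,v,p]
t=0: Δ0=000000110001 Δ1=100000110001 Δ2=110000110001 Δ3=110000010001 | 3Δ
t=1: Δ0=110000010001 Δ1=010000010001 | 1Δ
t=2: Δ0=010000010001 Δ1=110000010001 Δ2=100000010001 Δ3=100000110001 | 3Δ
t=3: Δ0=100000110001 Δ1=000000110001 | 1Δ
t=4: Δ0=000000110001 Δ1=100000110001 Δ2=110000110001 Δ3=110000010001 | 3Δ
t=5: Δ0=110000010001 Δ1=010000010001 | 1Δ
t=6: Δ0=010000010001 Δ1=110000010001 Δ2=100000010001 Δ3=100000110001 | 3Δ
t=7: Δ0=100000110001 Δ1=000000110001 | 1Δ
t=8: Δ0=000000110001 Δ1=100000110001 Δ2=110000110001 Δ3=110000010001 | 3Δ
t=9: Δ0=110000010001 Δ1=010000010001 | 1Δ
t=10: Δ0=010000010001 Δ1=110000010001 Δ2=100000010001 Δ3=100000110001 | 3Δ
t=11: Δ0=100000110001 Δ1=000000110001 | 1Δ
t=12: Δ0=000000110001 Δ1=100000110001 Δ2=110000110001 Δ3=110000010001 | 3Δ
t=13: Δ0=110000010001 Δ1=010000010001 | 1Δ
t=14: Δ0=010000010001 Δ1=110000010001 Δ2=100000010001 Δ3=100000110001 | 3Δ
t=15: Δ0=100000110001 Δ1=000000110001 | 1Δ

0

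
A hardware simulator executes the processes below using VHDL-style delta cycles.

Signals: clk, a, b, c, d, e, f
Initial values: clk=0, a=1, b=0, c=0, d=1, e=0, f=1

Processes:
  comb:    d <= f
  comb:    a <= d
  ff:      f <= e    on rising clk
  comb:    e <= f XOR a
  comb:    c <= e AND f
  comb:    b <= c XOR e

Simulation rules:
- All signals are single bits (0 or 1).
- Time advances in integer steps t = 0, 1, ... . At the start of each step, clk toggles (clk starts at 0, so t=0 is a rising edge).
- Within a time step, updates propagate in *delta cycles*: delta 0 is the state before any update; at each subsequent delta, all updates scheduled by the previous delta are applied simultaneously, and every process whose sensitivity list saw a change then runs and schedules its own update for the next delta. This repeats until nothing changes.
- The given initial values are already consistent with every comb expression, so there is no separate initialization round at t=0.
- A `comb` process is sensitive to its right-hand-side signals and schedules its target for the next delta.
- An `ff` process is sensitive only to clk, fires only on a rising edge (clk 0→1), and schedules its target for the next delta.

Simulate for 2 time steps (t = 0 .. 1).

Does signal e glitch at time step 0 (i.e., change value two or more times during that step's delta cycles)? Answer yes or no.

t0.Δ0 d=1 clk=0 b=0 e=0 f=1 a=1 c=0
t0.Δ1 d=1 clk=1 b=0 e=0 f=1 a=1 c=0
t0.Δ2 d=1 clk=1 b=0 e=0 f=0 a=1 c=0
t0.Δ3 d=0 clk=1 b=0 e=1 f=0 a=1 c=0
t0.Δ4 d=0 clk=1 b=1 e=1 f=0 a=0 c=0
t0.Δ5 d=0 clk=1 b=1 e=0 f=0 a=0 c=0
t0.Δ6 d=0 clk=1 b=0 e=0 f=0 a=0 c=0
t1.Δ0 d=0 clk=1 b=0 e=0 f=0 a=0 c=0
t1.Δ1 d=0 clk=0 b=0 e=0 f=0 a=0 c=0

yes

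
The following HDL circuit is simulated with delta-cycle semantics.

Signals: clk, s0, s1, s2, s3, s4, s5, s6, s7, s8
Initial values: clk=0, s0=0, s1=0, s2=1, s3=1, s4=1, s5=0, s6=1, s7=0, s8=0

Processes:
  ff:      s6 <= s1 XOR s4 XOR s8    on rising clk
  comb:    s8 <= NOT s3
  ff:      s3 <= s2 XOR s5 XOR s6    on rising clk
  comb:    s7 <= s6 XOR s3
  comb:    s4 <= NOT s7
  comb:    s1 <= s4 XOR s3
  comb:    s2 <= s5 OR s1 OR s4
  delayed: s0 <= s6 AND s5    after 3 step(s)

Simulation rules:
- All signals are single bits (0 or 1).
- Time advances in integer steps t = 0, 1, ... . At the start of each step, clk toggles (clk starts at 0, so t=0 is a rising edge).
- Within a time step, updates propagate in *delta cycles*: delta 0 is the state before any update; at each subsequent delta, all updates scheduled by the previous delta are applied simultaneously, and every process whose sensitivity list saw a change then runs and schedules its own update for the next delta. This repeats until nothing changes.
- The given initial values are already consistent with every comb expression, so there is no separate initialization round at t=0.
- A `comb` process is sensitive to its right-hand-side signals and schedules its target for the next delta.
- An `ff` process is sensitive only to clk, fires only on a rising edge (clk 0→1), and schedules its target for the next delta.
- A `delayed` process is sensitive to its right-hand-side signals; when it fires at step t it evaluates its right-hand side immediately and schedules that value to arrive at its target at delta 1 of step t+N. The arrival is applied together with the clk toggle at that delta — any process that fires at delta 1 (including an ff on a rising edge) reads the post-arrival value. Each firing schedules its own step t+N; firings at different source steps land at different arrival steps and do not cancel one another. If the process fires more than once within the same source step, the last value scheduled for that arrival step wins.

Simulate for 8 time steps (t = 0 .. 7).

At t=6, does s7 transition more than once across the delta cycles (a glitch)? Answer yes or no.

t0.Δ0 s8=0 s1=0 s5=0 s0=0 s2=1 s4=1 s6=1 s3=1 s7=0 clk=0
t0.Δ1 s8=0 s1=0 s5=0 s0=0 s2=1 s4=1 s6=1 s3=1 s7=0 clk=1
t0.Δ2 s8=0 s1=0 s5=0 s0=0 s2=1 s4=1 s6=1 s3=0 s7=0 clk=1
t0.Δ3 s8=1 s1=1 s5=0 s0=0 s2=1 s4=1 s6=1 s3=0 s7=1 clk=1
t0.Δ4 s8=1 s1=1 s5=0 s0=0 s2=1 s4=0 s6=1 s3=0 s7=1 clk=1
t0.Δ5 s8=1 s1=0 s5=0 s0=0 s2=1 s4=0 s6=1 s3=0 s7=1 clk=1
t0.Δ6 s8=1 s1=0 s5=0 s0=0 s2=0 s4=0 s6=1 s3=0 s7=1 clk=1
t1.Δ0 s8=1 s1=0 s5=0 s0=0 s2=0 s4=0 s6=1 s3=0 s7=1 clk=1
t1.Δ1 s8=1 s1=0 s5=0 s0=0 s2=0 s4=0 s6=1 s3=0 s7=1 clk=0
t2.Δ0 s8=1 s1=0 s5=0 s0=0 s2=0 s4=0 s6=1 s3=0 s7=1 clk=0
t2.Δ1 s8=1 s1=0 s5=0 s0=0 s2=0 s4=0 s6=1 s3=0 s7=1 clk=1
t2.Δ2 s8=1 s1=0 s5=0 s0=0 s2=0 s4=0 s6=1 s3=1 s7=1 clk=1
t2.Δ3 s8=0 s1=1 s5=0 s0=0 s2=0 s4=0 s6=1 s3=1 s7=0 clk=1
t2.Δ4 s8=0 s1=1 s5=0 s0=0 s2=1 s4=1 s6=1 s3=1 s7=0 clk=1
t2.Δ5 s8=0 s1=0 s5=0 s0=0 s2=1 s4=1 s6=1 s3=1 s7=0 clk=1
t3.Δ0 s8=0 s1=0 s5=0 s0=0 s2=1 s4=1 s6=1 s3=1 s7=0 clk=1
t3.Δ1 s8=0 s1=0 s5=0 s0=0 s2=1 s4=1 s6=1 s3=1 s7=0 clk=0
t4.Δ0 s8=0 s1=0 s5=0 s0=0 s2=1 s4=1 s6=1 s3=1 s7=0 clk=0
t4.Δ1 s8=0 s1=0 s5=0 s0=0 s2=1 s4=1 s6=1 s3=1 s7=0 clk=1
t4.Δ2 s8=0 s1=0 s5=0 s0=0 s2=1 s4=1 s6=1 s3=0 s7=0 clk=1
t4.Δ3 s8=1 s1=1 s5=0 s0=0 s2=1 s4=1 s6=1 s3=0 s7=1 clk=1
t4.Δ4 s8=1 s1=1 s5=0 s0=0 s2=1 s4=0 s6=1 s3=0 s7=1 clk=1
t4.Δ5 s8=1 s1=0 s5=0 s0=0 s2=1 s4=0 s6=1 s3=0 s7=1 clk=1
t4.Δ6 s8=1 s1=0 s5=0 s0=0 s2=0 s4=0 s6=1 s3=0 s7=1 clk=1
t5.Δ0 s8=1 s1=0 s5=0 s0=0 s2=0 s4=0 s6=1 s3=0 s7=1 clk=1
t5.Δ1 s8=1 s1=0 s5=0 s0=0 s2=0 s4=0 s6=1 s3=0 s7=1 clk=0
t6.Δ0 s8=1 s1=0 s5=0 s0=0 s2=0 s4=0 s6=1 s3=0 s7=1 clk=0
t6.Δ1 s8=1 s1=0 s5=0 s0=0 s2=0 s4=0 s6=1 s3=0 s7=1 clk=1
t6.Δ2 s8=1 s1=0 s5=0 s0=0 s2=0 s4=0 s6=1 s3=1 s7=1 clk=1
t6.Δ3 s8=0 s1=1 s5=0 s0=0 s2=0 s4=0 s6=1 s3=1 s7=0 clk=1
t6.Δ4 s8=0 s1=1 s5=0 s0=0 s2=1 s4=1 s6=1 s3=1 s7=0 clk=1
t6.Δ5 s8=0 s1=0 s5=0 s0=0 s2=1 s4=1 s6=1 s3=1 s7=0 clk=1
t7.Δ0 s8=0 s1=0 s5=0 s0=0 s2=1 s4=1 s6=1 s3=1 s7=0 clk=1
t7.Δ1 s8=0 s1=0 s5=0 s0=0 s2=1 s4=1 s6=1 s3=1 s7=0 clk=0

no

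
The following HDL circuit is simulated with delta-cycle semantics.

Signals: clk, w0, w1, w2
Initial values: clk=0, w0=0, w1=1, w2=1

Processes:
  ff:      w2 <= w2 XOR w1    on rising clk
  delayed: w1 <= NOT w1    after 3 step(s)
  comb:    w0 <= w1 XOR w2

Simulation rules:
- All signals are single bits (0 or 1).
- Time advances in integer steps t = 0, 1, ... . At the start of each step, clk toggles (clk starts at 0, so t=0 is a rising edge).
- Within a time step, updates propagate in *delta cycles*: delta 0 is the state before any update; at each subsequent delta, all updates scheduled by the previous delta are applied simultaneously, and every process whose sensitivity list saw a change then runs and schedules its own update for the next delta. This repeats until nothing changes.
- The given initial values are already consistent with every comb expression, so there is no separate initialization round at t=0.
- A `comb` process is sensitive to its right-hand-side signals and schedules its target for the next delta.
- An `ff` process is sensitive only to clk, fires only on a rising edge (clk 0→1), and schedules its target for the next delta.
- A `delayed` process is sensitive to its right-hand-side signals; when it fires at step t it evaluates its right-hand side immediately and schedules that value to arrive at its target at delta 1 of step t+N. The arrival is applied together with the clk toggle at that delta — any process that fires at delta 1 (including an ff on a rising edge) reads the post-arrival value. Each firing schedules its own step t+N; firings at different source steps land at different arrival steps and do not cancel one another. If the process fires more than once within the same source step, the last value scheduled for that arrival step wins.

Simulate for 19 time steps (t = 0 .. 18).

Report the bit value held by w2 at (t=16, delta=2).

0

t0.Δ0 w0=0 clk=0 w1=1 w2=1
t0.Δ1 w0=0 clk=1 w1=1 w2=1
t0.Δ2 w0=0 clk=1 w1=1 w2=0
t0.Δ3 w0=1 clk=1 w1=1 w2=0
t1.Δ0 w0=1 clk=1 w1=1 w2=0
t1.Δ1 w0=1 clk=0 w1=1 w2=0
t2.Δ0 w0=1 clk=0 w1=1 w2=0
t2.Δ1 w0=1 clk=1 w1=1 w2=0
t2.Δ2 w0=1 clk=1 w1=1 w2=1
t2.Δ3 w0=0 clk=1 w1=1 w2=1
t3.Δ0 w0=0 clk=1 w1=1 w2=1
t3.Δ1 w0=0 clk=0 w1=1 w2=1
t4.Δ0 w0=0 clk=0 w1=1 w2=1
t4.Δ1 w0=0 clk=1 w1=1 w2=1
t4.Δ2 w0=0 clk=1 w1=1 w2=0
t4.Δ3 w0=1 clk=1 w1=1 w2=0
t5.Δ0 w0=1 clk=1 w1=1 w2=0
t5.Δ1 w0=1 clk=0 w1=1 w2=0
t6.Δ0 w0=1 clk=0 w1=1 w2=0
t6.Δ1 w0=1 clk=1 w1=1 w2=0
t6.Δ2 w0=1 clk=1 w1=1 w2=1
t6.Δ3 w0=0 clk=1 w1=1 w2=1
t7.Δ0 w0=0 clk=1 w1=1 w2=1
t7.Δ1 w0=0 clk=0 w1=1 w2=1
t8.Δ0 w0=0 clk=0 w1=1 w2=1
t8.Δ1 w0=0 clk=1 w1=1 w2=1
t8.Δ2 w0=0 clk=1 w1=1 w2=0
t8.Δ3 w0=1 clk=1 w1=1 w2=0
t9.Δ0 w0=1 clk=1 w1=1 w2=0
t9.Δ1 w0=1 clk=0 w1=1 w2=0
t10.Δ0 w0=1 clk=0 w1=1 w2=0
t10.Δ1 w0=1 clk=1 w1=1 w2=0
t10.Δ2 w0=1 clk=1 w1=1 w2=1
t10.Δ3 w0=0 clk=1 w1=1 w2=1
t11.Δ0 w0=0 clk=1 w1=1 w2=1
t11.Δ1 w0=0 clk=0 w1=1 w2=1
t12.Δ0 w0=0 clk=0 w1=1 w2=1
t12.Δ1 w0=0 clk=1 w1=1 w2=1
t12.Δ2 w0=0 clk=1 w1=1 w2=0
t12.Δ3 w0=1 clk=1 w1=1 w2=0
t13.Δ0 w0=1 clk=1 w1=1 w2=0
t13.Δ1 w0=1 clk=0 w1=1 w2=0
t14.Δ0 w0=1 clk=0 w1=1 w2=0
t14.Δ1 w0=1 clk=1 w1=1 w2=0
t14.Δ2 w0=1 clk=1 w1=1 w2=1
t14.Δ3 w0=0 clk=1 w1=1 w2=1
t15.Δ0 w0=0 clk=1 w1=1 w2=1
t15.Δ1 w0=0 clk=0 w1=1 w2=1
t16.Δ0 w0=0 clk=0 w1=1 w2=1
t16.Δ1 w0=0 clk=1 w1=1 w2=1
t16.Δ2 w0=0 clk=1 w1=1 w2=0
t16.Δ3 w0=1 clk=1 w1=1 w2=0
t17.Δ0 w0=1 clk=1 w1=1 w2=0
t17.Δ1 w0=1 clk=0 w1=1 w2=0
t18.Δ0 w0=1 clk=0 w1=1 w2=0
t18.Δ1 w0=1 clk=1 w1=1 w2=0
t18.Δ2 w0=1 clk=1 w1=1 w2=1
t18.Δ3 w0=0 clk=1 w1=1 w2=1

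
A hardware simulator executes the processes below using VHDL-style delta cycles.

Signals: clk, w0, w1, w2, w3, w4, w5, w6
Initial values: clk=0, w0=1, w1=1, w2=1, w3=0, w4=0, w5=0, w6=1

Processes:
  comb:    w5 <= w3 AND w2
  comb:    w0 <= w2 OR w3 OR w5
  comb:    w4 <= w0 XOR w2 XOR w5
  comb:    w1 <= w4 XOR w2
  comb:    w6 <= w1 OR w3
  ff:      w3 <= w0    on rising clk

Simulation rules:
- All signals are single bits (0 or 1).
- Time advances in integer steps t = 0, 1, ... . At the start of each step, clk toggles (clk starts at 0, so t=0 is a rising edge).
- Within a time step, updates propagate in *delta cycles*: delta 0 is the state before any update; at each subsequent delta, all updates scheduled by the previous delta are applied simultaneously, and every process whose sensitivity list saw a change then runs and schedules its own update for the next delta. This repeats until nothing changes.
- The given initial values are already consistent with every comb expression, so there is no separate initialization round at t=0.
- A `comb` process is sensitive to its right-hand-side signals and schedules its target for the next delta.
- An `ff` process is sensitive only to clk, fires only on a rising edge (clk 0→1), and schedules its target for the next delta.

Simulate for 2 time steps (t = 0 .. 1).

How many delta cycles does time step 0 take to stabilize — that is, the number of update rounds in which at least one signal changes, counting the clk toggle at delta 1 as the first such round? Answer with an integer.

5

t=0 Δ0: w4=0 w0=1 w5=0 w2=1 w3=0 w1=1 clk=0 w6=1
  Δ1: clk:0→1
  Δ2: w3:0→1
  Δ3: w5:0→1
  Δ4: w4:0→1
  Δ5: w1:1→0
  (5Δ to stable)
t=1 Δ0: w4=1 w0=1 w5=1 w2=1 w3=1 w1=0 clk=1 w6=1
  Δ1: clk:1→0
  (1Δ to stable)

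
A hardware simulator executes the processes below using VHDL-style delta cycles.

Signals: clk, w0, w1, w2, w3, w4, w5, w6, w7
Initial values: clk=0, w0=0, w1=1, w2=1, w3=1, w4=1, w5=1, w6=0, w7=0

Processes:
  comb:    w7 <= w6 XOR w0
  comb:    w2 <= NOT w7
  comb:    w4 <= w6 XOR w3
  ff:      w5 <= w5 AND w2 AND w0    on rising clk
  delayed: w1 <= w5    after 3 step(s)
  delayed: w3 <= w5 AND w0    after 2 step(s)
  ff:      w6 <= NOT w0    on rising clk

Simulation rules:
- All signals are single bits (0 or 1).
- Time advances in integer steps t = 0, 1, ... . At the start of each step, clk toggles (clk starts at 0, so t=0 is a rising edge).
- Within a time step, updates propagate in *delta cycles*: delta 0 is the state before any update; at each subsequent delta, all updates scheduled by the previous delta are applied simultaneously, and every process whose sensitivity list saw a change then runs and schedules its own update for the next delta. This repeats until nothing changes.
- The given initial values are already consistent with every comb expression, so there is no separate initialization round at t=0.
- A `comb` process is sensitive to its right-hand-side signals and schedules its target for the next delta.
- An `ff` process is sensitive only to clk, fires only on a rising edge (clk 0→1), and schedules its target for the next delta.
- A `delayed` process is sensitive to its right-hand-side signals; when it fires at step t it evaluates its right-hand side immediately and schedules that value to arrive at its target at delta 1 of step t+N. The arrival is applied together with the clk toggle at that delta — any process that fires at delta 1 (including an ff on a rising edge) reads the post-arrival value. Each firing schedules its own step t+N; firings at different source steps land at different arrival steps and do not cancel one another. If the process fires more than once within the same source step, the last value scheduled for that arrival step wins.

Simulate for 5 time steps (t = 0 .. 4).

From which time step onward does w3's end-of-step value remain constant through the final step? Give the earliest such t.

t=0 Δ0: w5=1 clk=0 w2=1 w4=1 w0=0 w3=1 w6=0 w7=0 w1=1
  Δ1: clk:0→1
  Δ2: w5:1→0, w6:0→1
  Δ3: w4:1→0, w7:0→1
  Δ4: w2:1→0
  (4Δ to stable)
t=1 Δ0: w5=0 clk=1 w2=0 w4=0 w0=0 w3=1 w6=1 w7=1 w1=1
  Δ1: clk:1→0
  (1Δ to stable)
t=2 Δ0: w5=0 clk=0 w2=0 w4=0 w0=0 w3=1 w6=1 w7=1 w1=1
  Δ1: clk:0→1, w3:1→0
  Δ2: w4:0→1
  (2Δ to stable)
t=3 Δ0: w5=0 clk=1 w2=0 w4=1 w0=0 w3=0 w6=1 w7=1 w1=1
  Δ1: clk:1→0, w1:1→0
  (1Δ to stable)
t=4 Δ0: w5=0 clk=0 w2=0 w4=1 w0=0 w3=0 w6=1 w7=1 w1=0
  Δ1: clk:0→1
  (1Δ to stable)

2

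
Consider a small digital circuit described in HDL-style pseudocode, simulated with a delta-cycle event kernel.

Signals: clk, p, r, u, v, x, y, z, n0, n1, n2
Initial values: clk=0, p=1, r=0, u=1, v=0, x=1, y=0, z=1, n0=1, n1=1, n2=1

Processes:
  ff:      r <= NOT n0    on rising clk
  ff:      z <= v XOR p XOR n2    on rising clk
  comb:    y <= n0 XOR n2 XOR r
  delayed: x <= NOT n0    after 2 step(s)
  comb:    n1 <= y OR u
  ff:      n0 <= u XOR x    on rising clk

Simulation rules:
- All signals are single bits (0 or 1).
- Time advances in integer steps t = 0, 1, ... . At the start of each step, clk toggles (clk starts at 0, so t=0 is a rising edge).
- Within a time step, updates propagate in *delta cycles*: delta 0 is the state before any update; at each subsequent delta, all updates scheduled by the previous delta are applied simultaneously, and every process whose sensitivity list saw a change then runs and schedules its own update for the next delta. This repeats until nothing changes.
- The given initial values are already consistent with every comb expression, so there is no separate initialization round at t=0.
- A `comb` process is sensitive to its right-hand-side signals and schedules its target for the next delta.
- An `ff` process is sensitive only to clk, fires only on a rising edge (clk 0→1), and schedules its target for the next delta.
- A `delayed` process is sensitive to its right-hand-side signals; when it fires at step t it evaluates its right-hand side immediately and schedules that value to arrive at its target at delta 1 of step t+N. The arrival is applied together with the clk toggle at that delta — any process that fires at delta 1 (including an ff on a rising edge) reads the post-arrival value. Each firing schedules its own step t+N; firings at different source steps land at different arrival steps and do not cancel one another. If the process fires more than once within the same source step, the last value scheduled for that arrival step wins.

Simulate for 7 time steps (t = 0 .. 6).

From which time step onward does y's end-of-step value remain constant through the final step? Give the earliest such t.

t=0 Δ0: z=1 r=0 u=1 p=1 n0=1 v=0 x=1 n1=1 n2=1 y=0 clk=0
  Δ1: clk:0→1
  Δ2: z:1→0, n0:1→0
  Δ3: y:0→1
  (3Δ to stable)
t=1 Δ0: z=0 r=0 u=1 p=1 n0=0 v=0 x=1 n1=1 n2=1 y=1 clk=1
  Δ1: clk:1→0
  (1Δ to stable)
t=2 Δ0: z=0 r=0 u=1 p=1 n0=0 v=0 x=1 n1=1 n2=1 y=1 clk=0
  Δ1: clk:0→1
  Δ2: r:0→1
  Δ3: y:1→0
  (3Δ to stable)
t=3 Δ0: z=0 r=1 u=1 p=1 n0=0 v=0 x=1 n1=1 n2=1 y=0 clk=1
  Δ1: clk:1→0
  (1Δ to stable)
t=4 Δ0: z=0 r=1 u=1 p=1 n0=0 v=0 x=1 n1=1 n2=1 y=0 clk=0
  Δ1: clk:0→1
  (1Δ to stable)
t=5 Δ0: z=0 r=1 u=1 p=1 n0=0 v=0 x=1 n1=1 n2=1 y=0 clk=1
  Δ1: clk:1→0
  (1Δ to stable)
t=6 Δ0: z=0 r=1 u=1 p=1 n0=0 v=0 x=1 n1=1 n2=1 y=0 clk=0
  Δ1: clk:0→1
  (1Δ to stable)

2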